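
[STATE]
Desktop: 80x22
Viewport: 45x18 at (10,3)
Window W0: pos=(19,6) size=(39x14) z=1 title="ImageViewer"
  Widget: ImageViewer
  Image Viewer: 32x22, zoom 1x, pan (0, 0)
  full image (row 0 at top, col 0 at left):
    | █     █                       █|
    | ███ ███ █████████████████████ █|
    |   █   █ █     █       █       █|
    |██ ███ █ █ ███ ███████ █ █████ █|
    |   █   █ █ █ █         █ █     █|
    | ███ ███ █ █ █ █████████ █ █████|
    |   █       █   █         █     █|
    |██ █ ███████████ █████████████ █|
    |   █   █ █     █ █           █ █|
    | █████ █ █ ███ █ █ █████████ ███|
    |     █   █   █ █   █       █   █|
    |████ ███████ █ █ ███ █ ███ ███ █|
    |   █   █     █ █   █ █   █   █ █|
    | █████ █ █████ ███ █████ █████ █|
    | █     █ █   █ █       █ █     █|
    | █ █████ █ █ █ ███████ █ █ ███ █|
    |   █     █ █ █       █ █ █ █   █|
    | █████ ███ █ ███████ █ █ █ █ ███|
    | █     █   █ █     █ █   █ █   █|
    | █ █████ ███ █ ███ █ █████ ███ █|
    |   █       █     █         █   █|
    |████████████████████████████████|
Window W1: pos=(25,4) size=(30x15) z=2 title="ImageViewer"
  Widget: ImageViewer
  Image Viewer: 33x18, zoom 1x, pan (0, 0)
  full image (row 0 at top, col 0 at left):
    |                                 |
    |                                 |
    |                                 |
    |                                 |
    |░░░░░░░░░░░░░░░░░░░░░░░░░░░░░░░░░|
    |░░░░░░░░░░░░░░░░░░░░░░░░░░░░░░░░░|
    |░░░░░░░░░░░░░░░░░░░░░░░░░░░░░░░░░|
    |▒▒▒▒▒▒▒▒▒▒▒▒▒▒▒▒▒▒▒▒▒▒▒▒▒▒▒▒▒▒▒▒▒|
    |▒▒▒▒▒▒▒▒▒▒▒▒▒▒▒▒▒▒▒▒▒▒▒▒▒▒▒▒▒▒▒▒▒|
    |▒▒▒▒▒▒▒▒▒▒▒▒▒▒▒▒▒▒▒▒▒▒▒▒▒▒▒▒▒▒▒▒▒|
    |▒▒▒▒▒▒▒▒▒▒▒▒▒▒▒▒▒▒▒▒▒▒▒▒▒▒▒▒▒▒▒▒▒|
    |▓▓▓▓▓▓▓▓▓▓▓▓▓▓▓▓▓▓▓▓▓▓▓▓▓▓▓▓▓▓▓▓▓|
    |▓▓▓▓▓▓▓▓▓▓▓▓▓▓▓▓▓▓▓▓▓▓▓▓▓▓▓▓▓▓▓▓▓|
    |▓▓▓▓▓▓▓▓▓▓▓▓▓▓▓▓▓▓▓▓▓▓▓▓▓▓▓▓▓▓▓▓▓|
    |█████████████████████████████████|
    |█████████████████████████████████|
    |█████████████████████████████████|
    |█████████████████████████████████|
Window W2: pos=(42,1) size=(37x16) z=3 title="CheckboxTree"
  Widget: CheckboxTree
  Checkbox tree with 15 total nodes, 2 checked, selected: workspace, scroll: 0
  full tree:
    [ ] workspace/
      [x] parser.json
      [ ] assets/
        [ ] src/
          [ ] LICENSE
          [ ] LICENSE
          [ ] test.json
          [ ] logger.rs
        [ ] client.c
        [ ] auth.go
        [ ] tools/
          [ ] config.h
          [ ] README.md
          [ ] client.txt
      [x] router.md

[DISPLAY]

                                ┠────────────
               ┏━━━━━━━━━━━━━━━━┃>[-] workspa
               ┃ ImageViewer    ┃   [x] parse
         ┏━━━━━┠────────────────┃   [ ] asset
         ┃ Imag┃                ┃     [ ] src
         ┠─────┃                ┃       [ ] L
         ┃ █   ┃                ┃       [ ] L
         ┃ ███ ┃                ┃       [ ] t
         ┃   █ ┃░░░░░░░░░░░░░░░░┃       [ ] l
         ┃██ ██┃░░░░░░░░░░░░░░░░┃     [ ] cli
         ┃   █ ┃░░░░░░░░░░░░░░░░┃     [ ] aut
         ┃ ███ ┃▒▒▒▒▒▒▒▒▒▒▒▒▒▒▒▒┃     [ ] too
         ┃   █ ┃▒▒▒▒▒▒▒▒▒▒▒▒▒▒▒▒┃       [ ] c
         ┃██ █ ┃▒▒▒▒▒▒▒▒▒▒▒▒▒▒▒▒┗━━━━━━━━━━━━
         ┃   █ ┃▒▒▒▒▒▒▒▒▒▒▒▒▒▒▒▒▒▒▒▒▒▒▒▒▒▒▒▒┃
         ┃ ████┗━━━━━━━━━━━━━━━━━━━━━━━━━━━━┛
         ┗━━━━━━━━━━━━━━━━━━━━━━━━━━━━━━━━━━━
                                             


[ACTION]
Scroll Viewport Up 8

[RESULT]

                                             
                                ┏━━━━━━━━━━━━
                                ┃ CheckboxTre
                                ┠────────────
               ┏━━━━━━━━━━━━━━━━┃>[-] workspa
               ┃ ImageViewer    ┃   [x] parse
         ┏━━━━━┠────────────────┃   [ ] asset
         ┃ Imag┃                ┃     [ ] src
         ┠─────┃                ┃       [ ] L
         ┃ █   ┃                ┃       [ ] L
         ┃ ███ ┃                ┃       [ ] t
         ┃   █ ┃░░░░░░░░░░░░░░░░┃       [ ] l
         ┃██ ██┃░░░░░░░░░░░░░░░░┃     [ ] cli
         ┃   █ ┃░░░░░░░░░░░░░░░░┃     [ ] aut
         ┃ ███ ┃▒▒▒▒▒▒▒▒▒▒▒▒▒▒▒▒┃     [ ] too
         ┃   █ ┃▒▒▒▒▒▒▒▒▒▒▒▒▒▒▒▒┃       [ ] c
         ┃██ █ ┃▒▒▒▒▒▒▒▒▒▒▒▒▒▒▒▒┗━━━━━━━━━━━━
         ┃   █ ┃▒▒▒▒▒▒▒▒▒▒▒▒▒▒▒▒▒▒▒▒▒▒▒▒▒▒▒▒┃


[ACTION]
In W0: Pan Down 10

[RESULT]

                                             
                                ┏━━━━━━━━━━━━
                                ┃ CheckboxTre
                                ┠────────────
               ┏━━━━━━━━━━━━━━━━┃>[-] workspa
               ┃ ImageViewer    ┃   [x] parse
         ┏━━━━━┠────────────────┃   [ ] asset
         ┃ Imag┃                ┃     [ ] src
         ┠─────┃                ┃       [ ] L
         ┃     ┃                ┃       [ ] L
         ┃████ ┃                ┃       [ ] t
         ┃   █ ┃░░░░░░░░░░░░░░░░┃       [ ] l
         ┃ ████┃░░░░░░░░░░░░░░░░┃     [ ] cli
         ┃ █   ┃░░░░░░░░░░░░░░░░┃     [ ] aut
         ┃ █ ██┃▒▒▒▒▒▒▒▒▒▒▒▒▒▒▒▒┃     [ ] too
         ┃   █ ┃▒▒▒▒▒▒▒▒▒▒▒▒▒▒▒▒┃       [ ] c
         ┃ ████┃▒▒▒▒▒▒▒▒▒▒▒▒▒▒▒▒┗━━━━━━━━━━━━
         ┃ █   ┃▒▒▒▒▒▒▒▒▒▒▒▒▒▒▒▒▒▒▒▒▒▒▒▒▒▒▒▒┃


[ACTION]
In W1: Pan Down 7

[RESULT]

                                             
                                ┏━━━━━━━━━━━━
                                ┃ CheckboxTre
                                ┠────────────
               ┏━━━━━━━━━━━━━━━━┃>[-] workspa
               ┃ ImageViewer    ┃   [x] parse
         ┏━━━━━┠────────────────┃   [ ] asset
         ┃ Imag┃▒▒▒▒▒▒▒▒▒▒▒▒▒▒▒▒┃     [ ] src
         ┠─────┃▒▒▒▒▒▒▒▒▒▒▒▒▒▒▒▒┃       [ ] L
         ┃     ┃▒▒▒▒▒▒▒▒▒▒▒▒▒▒▒▒┃       [ ] L
         ┃████ ┃▒▒▒▒▒▒▒▒▒▒▒▒▒▒▒▒┃       [ ] t
         ┃   █ ┃▓▓▓▓▓▓▓▓▓▓▓▓▓▓▓▓┃       [ ] l
         ┃ ████┃▓▓▓▓▓▓▓▓▓▓▓▓▓▓▓▓┃     [ ] cli
         ┃ █   ┃▓▓▓▓▓▓▓▓▓▓▓▓▓▓▓▓┃     [ ] aut
         ┃ █ ██┃████████████████┃     [ ] too
         ┃   █ ┃████████████████┃       [ ] c
         ┃ ████┃████████████████┗━━━━━━━━━━━━
         ┃ █   ┃████████████████████████████┃


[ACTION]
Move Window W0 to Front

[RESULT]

                                             
                                ┏━━━━━━━━━━━━
                                ┃ CheckboxTre
                                ┠────────────
               ┏━━━━━━━━━━━━━━━━┃>[-] workspa
               ┃ ImageViewer    ┃   [x] parse
         ┏━━━━━━━━━━━━━━━━━━━━━━━━━━━━━━━━━━━
         ┃ ImageViewer                       
         ┠───────────────────────────────────
         ┃     █   █   █ █   █       █   █   
         ┃████ ███████ █ █ ███ █ ███ ███ █   
         ┃   █   █     █ █   █ █   █   █ █   
         ┃ █████ █ █████ ███ █████ █████ █   
         ┃ █     █ █   █ █       █ █     █   
         ┃ █ █████ █ █ █ ███████ █ █ ███ █   
         ┃   █     █ █ █       █ █ █ █   █   
         ┃ █████ ███ █ ███████ █ █ █ █ ███   
         ┃ █     █   █ █     █ █   █ █   █   


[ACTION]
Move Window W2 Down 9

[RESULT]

                                             
                                             
                                             
                                             
               ┏━━━━━━━━━━━━━━━━━━━━━━━━━━━━┓
               ┃ ImageViewer                ┃
         ┏━━━━━━━━━━━━━━━━━━━━━━━━━━━━━━━━━━━
         ┃ ImageViewer                       
         ┠───────────────────────────────────
         ┃     █   █   █ █   █       █   █   
         ┃████ ███████ █ █ ███ █ ███ ███ █   
         ┃   █   █     █ █   █ █   █   █ █   
         ┃ █████ █ █████ ███ █████ █████ █   
         ┃ █     █ █   █ █       █ █     █   
         ┃ █ █████ █ █ █ ███████ █ █ ███ █   
         ┃   █     █ █ █       █ █ █ █   █   
         ┃ █████ ███ █ ███████ █ █ █ █ ███   
         ┃ █     █   █ █     █ █   █ █   █   


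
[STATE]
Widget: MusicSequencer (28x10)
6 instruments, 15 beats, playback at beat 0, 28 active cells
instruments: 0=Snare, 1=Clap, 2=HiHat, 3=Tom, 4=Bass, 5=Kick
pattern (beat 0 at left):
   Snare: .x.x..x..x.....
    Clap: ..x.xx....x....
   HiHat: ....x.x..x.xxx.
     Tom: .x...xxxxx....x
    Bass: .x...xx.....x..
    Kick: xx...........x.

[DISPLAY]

      ▼12345678901234       
 Snare·█·█··█··█·····       
  Clap··█·██····█····       
 HiHat····█·█··█·███·       
   Tom·█···█████····█       
  Bass·█···██·····█··       
  Kick██···········█·       
                            
                            
                            


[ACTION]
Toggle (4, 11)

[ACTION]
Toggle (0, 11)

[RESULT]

      ▼12345678901234       
 Snare·█·█··█··█·█···       
  Clap··█·██····█····       
 HiHat····█·█··█·███·       
   Tom·█···█████····█       
  Bass·█···██····██··       
  Kick██···········█·       
                            
                            
                            


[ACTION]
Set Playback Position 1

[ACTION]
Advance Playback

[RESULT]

      01▼345678901234       
 Snare·█·█··█··█·█···       
  Clap··█·██····█····       
 HiHat····█·█··█·███·       
   Tom·█···█████····█       
  Bass·█···██····██··       
  Kick██···········█·       
                            
                            
                            


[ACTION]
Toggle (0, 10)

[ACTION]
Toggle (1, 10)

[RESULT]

      01▼345678901234       
 Snare·█·█··█··███···       
  Clap··█·██·········       
 HiHat····█·█··█·███·       
   Tom·█···█████····█       
  Bass·█···██····██··       
  Kick██···········█·       
                            
                            
                            


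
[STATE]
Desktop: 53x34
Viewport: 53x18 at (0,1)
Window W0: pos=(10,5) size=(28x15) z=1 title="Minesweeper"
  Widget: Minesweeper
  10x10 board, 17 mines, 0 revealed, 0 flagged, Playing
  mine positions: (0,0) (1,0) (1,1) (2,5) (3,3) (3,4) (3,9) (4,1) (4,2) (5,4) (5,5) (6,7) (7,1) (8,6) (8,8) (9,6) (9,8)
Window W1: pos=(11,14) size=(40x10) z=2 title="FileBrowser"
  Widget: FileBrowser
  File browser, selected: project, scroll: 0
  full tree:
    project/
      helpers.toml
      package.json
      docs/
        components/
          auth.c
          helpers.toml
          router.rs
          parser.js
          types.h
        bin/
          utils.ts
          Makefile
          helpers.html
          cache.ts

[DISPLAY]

                                                     
                                                     
                                                     
                                                     
          ┏━━━━━━━━━━━━━━━━━━━━━━━━━━┓               
          ┃ Minesweeper              ┃               
          ┠──────────────────────────┨               
          ┃■■■■■■■■■■                ┃               
          ┃■■■■■■■■■■                ┃               
          ┃■■■■■■■■■■                ┃               
          ┃■■■■■■■■■■                ┃               
          ┃■■■■■■■■■■                ┃               
          ┃■■■■■■■■■■                ┃               
          ┃┏━━━━━━━━━━━━━━━━━━━━━━━━━━━━━━━━━━━━━━┓  
          ┃┃ FileBrowser                          ┃  
          ┃┠──────────────────────────────────────┨  
          ┃┃> [-] project/                        ┃  
          ┃┃    helpers.toml                      ┃  


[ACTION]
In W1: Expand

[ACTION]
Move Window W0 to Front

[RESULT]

                                                     
                                                     
                                                     
                                                     
          ┏━━━━━━━━━━━━━━━━━━━━━━━━━━┓               
          ┃ Minesweeper              ┃               
          ┠──────────────────────────┨               
          ┃■■■■■■■■■■                ┃               
          ┃■■■■■■■■■■                ┃               
          ┃■■■■■■■■■■                ┃               
          ┃■■■■■■■■■■                ┃               
          ┃■■■■■■■■■■                ┃               
          ┃■■■■■■■■■■                ┃               
          ┃■■■■■■■■■■                ┃━━━━━━━━━━━━┓  
          ┃■■■■■■■■■■                ┃            ┃  
          ┃■■■■■■■■■■                ┃────────────┨  
          ┃■■■■■■■■■■                ┃            ┃  
          ┃                          ┃            ┃  


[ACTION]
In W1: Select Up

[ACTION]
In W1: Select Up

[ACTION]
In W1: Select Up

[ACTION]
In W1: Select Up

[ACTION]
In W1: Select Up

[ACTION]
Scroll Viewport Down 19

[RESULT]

          ┃■■■■■■■■■■                ┃────────────┨  
          ┃■■■■■■■■■■                ┃            ┃  
          ┃                          ┃            ┃  
          ┗━━━━━━━━━━━━━━━━━━━━━━━━━━┛            ┃  
           ┃    [+] docs/                         ┃  
           ┃                                      ┃  
           ┃                                      ┃  
           ┗━━━━━━━━━━━━━━━━━━━━━━━━━━━━━━━━━━━━━━┛  
                                                     
                                                     
                                                     
                                                     
                                                     
                                                     
                                                     
                                                     
                                                     
                                                     


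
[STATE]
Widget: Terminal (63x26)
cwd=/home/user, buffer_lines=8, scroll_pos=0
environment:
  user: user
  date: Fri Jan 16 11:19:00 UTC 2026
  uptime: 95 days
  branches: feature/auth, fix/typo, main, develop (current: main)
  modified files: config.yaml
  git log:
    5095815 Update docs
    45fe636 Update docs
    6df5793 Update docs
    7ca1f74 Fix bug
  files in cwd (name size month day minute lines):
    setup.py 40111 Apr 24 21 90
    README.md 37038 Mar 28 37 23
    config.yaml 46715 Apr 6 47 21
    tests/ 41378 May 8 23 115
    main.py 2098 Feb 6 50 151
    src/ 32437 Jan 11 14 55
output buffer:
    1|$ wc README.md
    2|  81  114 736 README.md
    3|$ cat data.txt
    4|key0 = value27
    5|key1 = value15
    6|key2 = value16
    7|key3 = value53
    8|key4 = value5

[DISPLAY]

$ wc README.md                                                 
  81  114 736 README.md                                        
$ cat data.txt                                                 
key0 = value27                                                 
key1 = value15                                                 
key2 = value16                                                 
key3 = value53                                                 
key4 = value5                                                  
$ █                                                            
                                                               
                                                               
                                                               
                                                               
                                                               
                                                               
                                                               
                                                               
                                                               
                                                               
                                                               
                                                               
                                                               
                                                               
                                                               
                                                               
                                                               


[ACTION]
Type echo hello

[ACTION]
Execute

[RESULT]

$ wc README.md                                                 
  81  114 736 README.md                                        
$ cat data.txt                                                 
key0 = value27                                                 
key1 = value15                                                 
key2 = value16                                                 
key3 = value53                                                 
key4 = value5                                                  
$ echo hello                                                   
hello                                                          
$ █                                                            
                                                               
                                                               
                                                               
                                                               
                                                               
                                                               
                                                               
                                                               
                                                               
                                                               
                                                               
                                                               
                                                               
                                                               
                                                               


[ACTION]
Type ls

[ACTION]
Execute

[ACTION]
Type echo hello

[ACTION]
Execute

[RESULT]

$ wc README.md                                                 
  81  114 736 README.md                                        
$ cat data.txt                                                 
key0 = value27                                                 
key1 = value15                                                 
key2 = value16                                                 
key3 = value53                                                 
key4 = value5                                                  
$ echo hello                                                   
hello                                                          
$ ls                                                           
setup.py  README.md  config.yaml  tests/  main.py  src/        
$ echo hello                                                   
hello                                                          
$ █                                                            
                                                               
                                                               
                                                               
                                                               
                                                               
                                                               
                                                               
                                                               
                                                               
                                                               
                                                               


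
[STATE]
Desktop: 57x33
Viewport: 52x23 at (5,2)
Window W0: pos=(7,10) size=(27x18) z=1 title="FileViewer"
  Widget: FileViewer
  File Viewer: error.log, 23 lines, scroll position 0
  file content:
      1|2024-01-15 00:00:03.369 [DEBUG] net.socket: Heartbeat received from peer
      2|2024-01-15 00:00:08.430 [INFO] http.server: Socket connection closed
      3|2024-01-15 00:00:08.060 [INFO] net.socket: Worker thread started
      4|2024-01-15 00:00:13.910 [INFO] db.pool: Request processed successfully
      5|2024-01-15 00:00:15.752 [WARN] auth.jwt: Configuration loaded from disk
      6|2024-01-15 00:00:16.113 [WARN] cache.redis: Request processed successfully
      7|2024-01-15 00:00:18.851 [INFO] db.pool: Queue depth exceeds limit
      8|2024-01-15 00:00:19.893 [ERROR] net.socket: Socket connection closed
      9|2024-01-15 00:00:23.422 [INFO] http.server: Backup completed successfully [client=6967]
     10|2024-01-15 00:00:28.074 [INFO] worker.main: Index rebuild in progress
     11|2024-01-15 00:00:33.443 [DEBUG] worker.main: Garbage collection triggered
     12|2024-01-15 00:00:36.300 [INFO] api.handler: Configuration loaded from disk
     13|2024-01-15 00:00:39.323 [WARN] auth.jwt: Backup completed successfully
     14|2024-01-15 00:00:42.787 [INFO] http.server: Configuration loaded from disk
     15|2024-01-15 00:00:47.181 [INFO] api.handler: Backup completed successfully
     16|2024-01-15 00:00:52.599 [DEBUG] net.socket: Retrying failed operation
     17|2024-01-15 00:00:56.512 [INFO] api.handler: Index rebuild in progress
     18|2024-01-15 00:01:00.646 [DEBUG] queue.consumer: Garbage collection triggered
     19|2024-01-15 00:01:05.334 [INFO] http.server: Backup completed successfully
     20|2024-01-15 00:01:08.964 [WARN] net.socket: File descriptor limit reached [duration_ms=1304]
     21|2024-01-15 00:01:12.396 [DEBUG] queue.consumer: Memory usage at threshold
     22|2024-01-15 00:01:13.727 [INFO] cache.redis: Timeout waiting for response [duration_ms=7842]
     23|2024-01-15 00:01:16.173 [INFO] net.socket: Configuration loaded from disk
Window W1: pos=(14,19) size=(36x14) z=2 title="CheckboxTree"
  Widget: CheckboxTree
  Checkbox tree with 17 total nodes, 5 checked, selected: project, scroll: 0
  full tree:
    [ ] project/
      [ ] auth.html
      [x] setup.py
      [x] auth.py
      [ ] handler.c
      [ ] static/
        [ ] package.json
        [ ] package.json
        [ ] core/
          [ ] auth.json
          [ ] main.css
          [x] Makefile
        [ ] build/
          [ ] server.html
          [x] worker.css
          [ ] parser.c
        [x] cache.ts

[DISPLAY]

                                                    
                                                    
                                                    
                                                    
                                                    
                                                    
                                                    
                                                    
  ┏━━━━━━━━━━━━━━━━━━━━━━━━━┓                       
  ┃ FileViewer              ┃                       
  ┠─────────────────────────┨                       
  ┃2024-01-15 00:00:03.369 ▲┃                       
  ┃2024-01-15 00:00:08.430 █┃                       
  ┃2024-01-15 00:00:08.060 ░┃                       
  ┃2024-01-15 00:00:13.910 ░┃                       
  ┃2024-01-15 00:00:15.752 ░┃                       
  ┃2024-01-15 00:00:16.113 ░┃                       
  ┃2024-0┏━━━━━━━━━━━━━━━━━━━━━━━━━━━━━━━━━━┓       
  ┃2024-0┃ CheckboxTree                     ┃       
  ┃2024-0┠──────────────────────────────────┨       
  ┃2024-0┃>[-] project/                     ┃       
  ┃2024-0┃   [ ] auth.html                  ┃       
  ┃2024-0┃   [x] setup.py                   ┃       


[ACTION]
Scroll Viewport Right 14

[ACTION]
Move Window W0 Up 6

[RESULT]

                                                    
                                                    
  ┏━━━━━━━━━━━━━━━━━━━━━━━━━┓                       
  ┃ FileViewer              ┃                       
  ┠─────────────────────────┨                       
  ┃2024-01-15 00:00:03.369 ▲┃                       
  ┃2024-01-15 00:00:08.430 █┃                       
  ┃2024-01-15 00:00:08.060 ░┃                       
  ┃2024-01-15 00:00:13.910 ░┃                       
  ┃2024-01-15 00:00:15.752 ░┃                       
  ┃2024-01-15 00:00:16.113 ░┃                       
  ┃2024-01-15 00:00:18.851 ░┃                       
  ┃2024-01-15 00:00:19.893 ░┃                       
  ┃2024-01-15 00:00:23.422 ░┃                       
  ┃2024-01-15 00:00:28.074 ░┃                       
  ┃2024-01-15 00:00:33.443 ░┃                       
  ┃2024-01-15 00:00:36.300 ░┃                       
  ┃2024-0┏━━━━━━━━━━━━━━━━━━━━━━━━━━━━━━━━━━┓       
  ┃2024-0┃ CheckboxTree                     ┃       
  ┗━━━━━━┠──────────────────────────────────┨       
         ┃>[-] project/                     ┃       
         ┃   [ ] auth.html                  ┃       
         ┃   [x] setup.py                   ┃       


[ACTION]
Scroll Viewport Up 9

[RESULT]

                                                    
                                                    
                                                    
                                                    
  ┏━━━━━━━━━━━━━━━━━━━━━━━━━┓                       
  ┃ FileViewer              ┃                       
  ┠─────────────────────────┨                       
  ┃2024-01-15 00:00:03.369 ▲┃                       
  ┃2024-01-15 00:00:08.430 █┃                       
  ┃2024-01-15 00:00:08.060 ░┃                       
  ┃2024-01-15 00:00:13.910 ░┃                       
  ┃2024-01-15 00:00:15.752 ░┃                       
  ┃2024-01-15 00:00:16.113 ░┃                       
  ┃2024-01-15 00:00:18.851 ░┃                       
  ┃2024-01-15 00:00:19.893 ░┃                       
  ┃2024-01-15 00:00:23.422 ░┃                       
  ┃2024-01-15 00:00:28.074 ░┃                       
  ┃2024-01-15 00:00:33.443 ░┃                       
  ┃2024-01-15 00:00:36.300 ░┃                       
  ┃2024-0┏━━━━━━━━━━━━━━━━━━━━━━━━━━━━━━━━━━┓       
  ┃2024-0┃ CheckboxTree                     ┃       
  ┗━━━━━━┠──────────────────────────────────┨       
         ┃>[-] project/                     ┃       


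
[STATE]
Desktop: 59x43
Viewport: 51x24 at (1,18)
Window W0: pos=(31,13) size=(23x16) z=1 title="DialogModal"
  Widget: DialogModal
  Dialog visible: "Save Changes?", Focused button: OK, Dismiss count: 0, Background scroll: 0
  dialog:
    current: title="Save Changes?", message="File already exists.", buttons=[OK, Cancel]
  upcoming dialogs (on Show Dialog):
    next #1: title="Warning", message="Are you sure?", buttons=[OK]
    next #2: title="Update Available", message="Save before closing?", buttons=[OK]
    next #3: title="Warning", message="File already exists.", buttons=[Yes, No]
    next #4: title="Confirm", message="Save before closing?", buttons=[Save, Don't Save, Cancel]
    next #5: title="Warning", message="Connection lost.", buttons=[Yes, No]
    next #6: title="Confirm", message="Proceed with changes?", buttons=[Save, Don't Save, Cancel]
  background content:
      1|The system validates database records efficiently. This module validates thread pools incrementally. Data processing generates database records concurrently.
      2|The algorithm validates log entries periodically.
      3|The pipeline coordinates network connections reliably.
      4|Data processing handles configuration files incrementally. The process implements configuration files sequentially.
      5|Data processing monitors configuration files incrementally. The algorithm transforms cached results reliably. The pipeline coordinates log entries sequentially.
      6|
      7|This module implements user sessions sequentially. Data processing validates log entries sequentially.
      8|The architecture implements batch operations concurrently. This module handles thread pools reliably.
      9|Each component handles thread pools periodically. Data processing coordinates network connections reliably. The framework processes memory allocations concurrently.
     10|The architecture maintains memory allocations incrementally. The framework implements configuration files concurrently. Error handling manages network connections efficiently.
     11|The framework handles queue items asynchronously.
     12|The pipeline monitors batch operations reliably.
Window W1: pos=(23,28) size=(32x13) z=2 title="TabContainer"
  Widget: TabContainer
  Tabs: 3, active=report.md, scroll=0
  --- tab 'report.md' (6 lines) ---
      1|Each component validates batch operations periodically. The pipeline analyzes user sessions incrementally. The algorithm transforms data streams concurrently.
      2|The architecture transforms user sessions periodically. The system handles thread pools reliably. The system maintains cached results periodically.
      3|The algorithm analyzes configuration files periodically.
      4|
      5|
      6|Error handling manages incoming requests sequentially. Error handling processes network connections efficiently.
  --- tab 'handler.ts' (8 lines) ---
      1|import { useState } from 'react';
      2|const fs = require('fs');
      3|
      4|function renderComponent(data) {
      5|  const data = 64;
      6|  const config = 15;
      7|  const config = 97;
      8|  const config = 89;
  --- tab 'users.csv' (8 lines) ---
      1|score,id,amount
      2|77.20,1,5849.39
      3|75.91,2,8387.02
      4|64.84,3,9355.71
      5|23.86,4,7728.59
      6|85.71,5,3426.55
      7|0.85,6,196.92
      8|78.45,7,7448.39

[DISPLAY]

                              ┃The pipeline coordin
                              ┃Da┌───────────────┐d
                              ┃Da│ Save Changes? │i
                              ┃  │File already ex│ 
                              ┃Th│ [OK]  Cancel  │n
                              ┃Th└───────────────┘p
                              ┃Each component handl
                              ┃The architecture mai
                              ┃The framework handle
                              ┃The pipeline monitor
                      ┏━━━━━━━━━━━━━━━━━━━━━━━━━━━━
                      ┃ TabContainer               
                      ┠────────────────────────────
                      ┃[report.md]│ handler.ts │ us
                      ┃────────────────────────────
                      ┃Each component validates bat
                      ┃The architecture transforms 
                      ┃The algorithm analyzes confi
                      ┃                            
                      ┃                            
                      ┃Error handling manages incom
                      ┃                            
                      ┗━━━━━━━━━━━━━━━━━━━━━━━━━━━━
                                                   


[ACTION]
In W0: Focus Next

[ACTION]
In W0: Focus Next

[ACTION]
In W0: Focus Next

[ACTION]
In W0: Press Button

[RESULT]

                              ┃The pipeline coordin
                              ┃Data processing hand
                              ┃Data processing moni
                              ┃                    
                              ┃This module implemen
                              ┃The architecture imp
                              ┃Each component handl
                              ┃The architecture mai
                              ┃The framework handle
                              ┃The pipeline monitor
                      ┏━━━━━━━━━━━━━━━━━━━━━━━━━━━━
                      ┃ TabContainer               
                      ┠────────────────────────────
                      ┃[report.md]│ handler.ts │ us
                      ┃────────────────────────────
                      ┃Each component validates bat
                      ┃The architecture transforms 
                      ┃The algorithm analyzes confi
                      ┃                            
                      ┃                            
                      ┃Error handling manages incom
                      ┃                            
                      ┗━━━━━━━━━━━━━━━━━━━━━━━━━━━━
                                                   


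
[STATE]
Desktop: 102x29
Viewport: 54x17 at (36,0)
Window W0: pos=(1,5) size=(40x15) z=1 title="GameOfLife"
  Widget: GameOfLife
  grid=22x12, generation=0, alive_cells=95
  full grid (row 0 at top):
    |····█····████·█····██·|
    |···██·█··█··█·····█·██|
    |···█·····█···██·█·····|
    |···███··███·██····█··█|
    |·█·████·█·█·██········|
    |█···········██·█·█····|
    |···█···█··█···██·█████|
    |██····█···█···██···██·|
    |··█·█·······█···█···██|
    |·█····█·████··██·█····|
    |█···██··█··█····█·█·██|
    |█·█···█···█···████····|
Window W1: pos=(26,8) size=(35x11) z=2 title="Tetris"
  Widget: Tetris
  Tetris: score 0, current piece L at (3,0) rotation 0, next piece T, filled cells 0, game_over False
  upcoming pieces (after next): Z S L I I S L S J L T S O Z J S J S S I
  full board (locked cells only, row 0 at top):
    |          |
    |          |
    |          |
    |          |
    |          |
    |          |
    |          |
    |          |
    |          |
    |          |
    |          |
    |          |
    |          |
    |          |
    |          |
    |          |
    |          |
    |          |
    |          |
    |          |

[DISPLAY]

                                                      
                                                      
                                                      
                                                      
                                                      
━━━━┓                                                 
    ┃                                                 
────┨                                                 
━━━━━━━━━━━━━━━━━━━━━━━━┓                             
                        ┃                             
────────────────────────┨                             
 │Next:                 ┃                             
 │ ▒                    ┃                             
 │▒▒▒                   ┃                             
 │                      ┃                             
 │                      ┃                             
 │                      ┃                             


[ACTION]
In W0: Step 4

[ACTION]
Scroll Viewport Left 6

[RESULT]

                                                      
                                                      
                                                      
                                                      
                                                      
━━━━━━━━━━┓                                           
          ┃                                           
──────────┨                                           
━━━━━━━━━━━━━━━━━━━━━━━━━━━━━━┓                       
tris                          ┃                       
──────────────────────────────┨                       
       │Next:                 ┃                       
       │ ▒                    ┃                       
       │▒▒▒                   ┃                       
       │                      ┃                       
       │                      ┃                       
       │                      ┃                       


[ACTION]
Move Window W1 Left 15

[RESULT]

                                                      
                                                      
                                                      
                                                      
                                                      
━━━━━━━━━━┓                                           
          ┃                                           
──────────┨                                           
━━━━━━━━━━━━━━━┓                                      
               ┃                                      
───────────────┨                                      
               ┃                                      
               ┃                                      
               ┃                                      
               ┃                                      
               ┃                                      
               ┃                                      


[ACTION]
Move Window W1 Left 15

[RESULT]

                                                      
                                                      
                                                      
                                                      
                                                      
━━━━━━━━━━┓                                           
          ┃                                           
──────────┨                                           
━━━━┓     ┃                                           
    ┃     ┃                                           
────┨     ┃                                           
    ┃     ┃                                           
    ┃     ┃                                           
    ┃     ┃                                           
    ┃     ┃                                           
    ┃     ┃                                           
    ┃     ┃                                           


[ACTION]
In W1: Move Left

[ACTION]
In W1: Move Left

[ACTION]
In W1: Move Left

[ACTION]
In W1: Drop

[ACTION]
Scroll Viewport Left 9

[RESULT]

                                                      
                                                      
                                                      
                                                      
                                                      
━━━━━━━━━━━━━━━━━━━┓                                  
                   ┃                                  
───────────────────┨                                  
━━━━━━━━━━━━━┓     ┃                                  
             ┃     ┃                                  
─────────────┨     ┃                                  
             ┃     ┃                                  
             ┃     ┃                                  
             ┃     ┃                                  
             ┃     ┃                                  
             ┃     ┃                                  
             ┃     ┃                                  
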